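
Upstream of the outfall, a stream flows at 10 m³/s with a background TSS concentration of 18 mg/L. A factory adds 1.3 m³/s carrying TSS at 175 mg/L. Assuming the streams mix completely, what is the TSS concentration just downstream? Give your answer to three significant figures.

Flow-weighted average: C = (10.00·18.00 + 1.300·175.0) / 11.30 = 407.5/11.30 = 36.06 mg/L.

36.1 mg/L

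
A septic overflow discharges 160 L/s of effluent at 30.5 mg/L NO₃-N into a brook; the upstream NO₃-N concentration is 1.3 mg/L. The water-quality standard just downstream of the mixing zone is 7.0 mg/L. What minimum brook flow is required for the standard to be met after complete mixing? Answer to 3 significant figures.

660 L/s

Set C_mix = 7.0: (Q·1.300 + 160.0·30.50) / (Q + 160.0) = 7.0
→ Q = 160.0·(30.50 − 7.0)/(7.0 − 1.300) = 659.6 L/s.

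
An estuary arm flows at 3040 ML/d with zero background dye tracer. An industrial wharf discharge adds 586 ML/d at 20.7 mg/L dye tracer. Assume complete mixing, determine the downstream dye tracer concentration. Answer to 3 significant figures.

Flow-weighted average: C = (3040·0 + 586.0·20.70) / 3626 = 12130/3626 = 3.345 mg/L.

3.35 mg/L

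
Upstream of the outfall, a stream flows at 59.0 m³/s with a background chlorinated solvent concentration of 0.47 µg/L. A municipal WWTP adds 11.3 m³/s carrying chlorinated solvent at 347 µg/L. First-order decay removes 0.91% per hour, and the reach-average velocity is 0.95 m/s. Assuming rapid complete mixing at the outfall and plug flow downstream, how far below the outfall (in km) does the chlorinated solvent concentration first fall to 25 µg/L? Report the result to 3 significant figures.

303 km

Flow-weighted average: C = (59.00·0.4700 + 11.30·347.0) / 70.30 = 3949/70.30 = 56.17 µg/L.
0.91%/h lost → k = −ln(1 − 0.0091) = 0.009142 h⁻¹.
Set 56.17·exp(−k·t) = 25 → t = ln(56.17/25)/k = 318800 s = 88.55 h.
Distance = v·t = 0.95·318800 = 302900 m = 302.9 km.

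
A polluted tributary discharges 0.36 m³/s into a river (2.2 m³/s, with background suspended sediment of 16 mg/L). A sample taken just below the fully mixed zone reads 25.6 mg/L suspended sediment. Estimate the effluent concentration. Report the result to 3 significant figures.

Mass balance: 2.200·16.00 + 0.3600·Cₑ = 2.560·25.60
→ Cₑ = (2.560·25.60 − 2.200·16.00) / 0.3600 = 84.27 mg/L.

84.3 mg/L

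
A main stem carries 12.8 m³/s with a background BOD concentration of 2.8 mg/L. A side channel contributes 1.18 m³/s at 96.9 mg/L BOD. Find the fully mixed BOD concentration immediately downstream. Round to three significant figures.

10.7 mg/L

Conservation of mass: C = (12.80·2.800 + 1.180·96.90) / 13.98 = 150.2/13.98 = 10.74 mg/L.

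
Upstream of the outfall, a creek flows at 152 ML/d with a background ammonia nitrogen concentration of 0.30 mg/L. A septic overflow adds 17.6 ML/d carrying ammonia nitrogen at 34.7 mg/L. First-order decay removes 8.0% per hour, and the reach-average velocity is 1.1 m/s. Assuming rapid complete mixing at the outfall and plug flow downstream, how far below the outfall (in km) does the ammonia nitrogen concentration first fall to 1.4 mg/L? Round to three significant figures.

48.3 km

After mixing, C = (152.0·0.3000 + 17.60·34.70) / 169.6 = 656.3/169.6 = 3.870 mg/L.
8.0%/h lost → k = −ln(1 − 0.08) = 0.08338 h⁻¹.
Set 3.870·exp(−k·t) = 1.4 → t = ln(3.870/1.4)/k = 43900 s = 12.19 h.
Distance = v·t = 1.1·43900 = 48290 m = 48.29 km.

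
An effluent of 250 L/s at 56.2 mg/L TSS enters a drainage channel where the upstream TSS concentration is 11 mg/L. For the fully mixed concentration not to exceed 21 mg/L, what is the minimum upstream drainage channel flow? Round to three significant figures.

Set C_mix = 21: (Q·11.00 + 250.0·56.20) / (Q + 250.0) = 21
→ Q = 250.0·(56.20 − 21)/(21 − 11.00) = 880.0 L/s.

880 L/s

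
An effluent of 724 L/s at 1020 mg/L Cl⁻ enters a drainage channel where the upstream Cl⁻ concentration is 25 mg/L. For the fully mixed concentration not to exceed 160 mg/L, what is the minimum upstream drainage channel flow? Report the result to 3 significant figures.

4610 L/s

Set C_mix = 160: (Q·25.00 + 724.0·1020) / (Q + 724.0) = 160
→ Q = 724.0·(1020 − 160)/(160 − 25.00) = 4612 L/s.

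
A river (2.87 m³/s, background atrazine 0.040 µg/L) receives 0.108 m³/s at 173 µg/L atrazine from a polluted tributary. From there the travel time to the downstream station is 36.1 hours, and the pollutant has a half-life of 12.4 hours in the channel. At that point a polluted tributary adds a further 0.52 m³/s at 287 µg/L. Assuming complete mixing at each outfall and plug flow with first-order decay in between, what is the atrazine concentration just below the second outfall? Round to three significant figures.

Flow-weighted average: C = (2.870·0.04000 + 0.1080·173.0) / 2.978 = 18.80/2.978 = 6.313 µg/L; combined flow 2.978 m³/s.
Half-life 12.4 h → k = ln 2 / 12.4 = 0.05590 h⁻¹ = 1.342 d⁻¹.
After decay, C = 6.313 × e^(−kt) = 6.313 × 0.1329 = 0.8391 µg/L.
Second outfall: C = (2.978·0.8391 + 0.5200·287.0)/3.498 = 43.38 µg/L.

43.4 µg/L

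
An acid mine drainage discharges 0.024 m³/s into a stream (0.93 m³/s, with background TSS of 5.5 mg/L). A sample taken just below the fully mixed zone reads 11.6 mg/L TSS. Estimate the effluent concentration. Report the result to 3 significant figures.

248 mg/L

Mass balance: 0.9300·5.500 + 0.02400·Cₑ = 0.9540·11.60
→ Cₑ = (0.9540·11.60 − 0.9300·5.500) / 0.02400 = 248.0 mg/L.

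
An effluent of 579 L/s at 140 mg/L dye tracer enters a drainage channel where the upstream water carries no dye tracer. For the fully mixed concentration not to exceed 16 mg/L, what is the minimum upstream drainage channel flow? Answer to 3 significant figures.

4490 L/s

Set C_mix = 16: (Q·0 + 579.0·140.0) / (Q + 579.0) = 16
→ Q = 579.0·(140.0 − 16)/(16 − 0) = 4487 L/s.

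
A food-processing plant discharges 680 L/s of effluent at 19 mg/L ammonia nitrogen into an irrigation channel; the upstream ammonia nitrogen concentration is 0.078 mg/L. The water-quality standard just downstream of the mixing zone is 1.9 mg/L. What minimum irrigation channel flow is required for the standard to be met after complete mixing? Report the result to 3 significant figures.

Set C_mix = 1.9: (Q·0.07800 + 680.0·19.00) / (Q + 680.0) = 1.9
→ Q = 680.0·(19.00 − 1.9)/(1.9 − 0.07800) = 6382 L/s.

6380 L/s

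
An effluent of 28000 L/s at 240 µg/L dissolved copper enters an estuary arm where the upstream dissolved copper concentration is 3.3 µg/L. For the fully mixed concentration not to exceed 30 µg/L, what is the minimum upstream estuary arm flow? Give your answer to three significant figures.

Set C_mix = 30: (Q·3.300 + 28000·240.0) / (Q + 28000) = 30
→ Q = 28000·(240.0 − 30)/(30 − 3.300) = 220200 L/s.

220000 L/s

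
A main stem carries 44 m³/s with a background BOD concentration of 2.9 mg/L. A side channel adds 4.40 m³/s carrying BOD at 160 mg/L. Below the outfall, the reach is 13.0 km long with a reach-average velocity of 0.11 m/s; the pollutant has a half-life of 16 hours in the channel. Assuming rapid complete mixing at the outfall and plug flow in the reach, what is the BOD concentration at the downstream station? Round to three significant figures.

4.14 mg/L

Flow-weighted average: C = (44.00·2.900 + 4.400·160.0) / 48.40 = 831.6/48.40 = 17.18 mg/L.
Travel time t = 13.0·1000 / 0.11 = 118200 s = 32.83 h.
Half-life 16 h → k = ln 2 / 16 = 0.04332 h⁻¹ = 1.040 d⁻¹.
Decay over the reach: 17.18·exp(−kt) = 17.18·0.2412 = 4.144 mg/L.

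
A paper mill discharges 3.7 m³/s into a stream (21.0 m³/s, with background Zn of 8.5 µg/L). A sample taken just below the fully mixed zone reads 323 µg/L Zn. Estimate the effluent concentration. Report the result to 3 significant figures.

2110 µg/L

Mass balance: 21.00·8.500 + 3.700·Cₑ = 24.70·323.0
→ Cₑ = (24.70·323.0 − 21.00·8.500) / 3.700 = 2108 µg/L.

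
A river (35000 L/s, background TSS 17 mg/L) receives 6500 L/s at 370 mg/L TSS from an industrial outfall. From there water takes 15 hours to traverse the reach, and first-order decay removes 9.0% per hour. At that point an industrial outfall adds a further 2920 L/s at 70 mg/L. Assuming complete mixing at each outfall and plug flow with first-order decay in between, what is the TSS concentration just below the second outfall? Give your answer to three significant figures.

After mixing, C = (35000·17.00 + 6500·370.0) / 41500 = 3000000/41500 = 72.29 mg/L; combined flow 41500 L/s.
9.0%/h lost → k = −ln(1 − 0.09) = 0.09431 h⁻¹.
After decay, C = 72.29 × e^(−kt) = 72.29 × 0.2430 = 17.57 mg/L.
Second outfall: C = (41500·17.57 + 2920·70.00)/44420 = 21.01 mg/L.

21.0 mg/L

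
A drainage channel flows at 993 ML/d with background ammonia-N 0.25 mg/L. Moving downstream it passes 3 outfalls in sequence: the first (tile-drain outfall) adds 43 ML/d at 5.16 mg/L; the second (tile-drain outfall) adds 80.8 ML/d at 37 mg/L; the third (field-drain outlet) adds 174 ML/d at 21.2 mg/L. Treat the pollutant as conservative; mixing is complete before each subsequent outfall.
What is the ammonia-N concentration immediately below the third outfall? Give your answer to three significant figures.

5.54 mg/L

Outfall 1: combined Q = 1036 ML/d; C = (993.0·0.2500 + 43.00·5.160)/1036 = 0.4538 mg/L.
Outfall 2: combined Q = 1117 ML/d; C = (1036·0.4538 + 80.80·37.00)/1117 = 3.098 mg/L.
Outfall 3: combined Q = 1291 ML/d; C = (1117·3.098 + 174.0·21.20)/1291 = 5.538 mg/L.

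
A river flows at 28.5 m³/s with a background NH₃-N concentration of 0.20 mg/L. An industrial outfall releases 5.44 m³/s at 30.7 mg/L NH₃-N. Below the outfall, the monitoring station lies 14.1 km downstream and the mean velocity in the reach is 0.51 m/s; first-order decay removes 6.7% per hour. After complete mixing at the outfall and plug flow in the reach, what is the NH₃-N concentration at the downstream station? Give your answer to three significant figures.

Flow-weighted average: C = (28.50·0.2000 + 5.440·30.70) / 33.94 = 172.7/33.94 = 5.089 mg/L.
Travel time t = 14.1·1000 / 0.51 = 27650 s = 7.680 h.
6.7%/h lost → k = −ln(1 − 0.067) = 0.06935 h⁻¹.
Decay over the reach: 5.089·exp(−kt) = 5.089·0.5871 = 2.987 mg/L.

2.99 mg/L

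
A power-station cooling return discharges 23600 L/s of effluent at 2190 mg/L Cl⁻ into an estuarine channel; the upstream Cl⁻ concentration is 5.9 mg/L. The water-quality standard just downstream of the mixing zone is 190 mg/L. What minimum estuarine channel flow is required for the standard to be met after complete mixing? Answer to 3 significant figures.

256000 L/s

Set C_mix = 190: (Q·5.900 + 23600·2190) / (Q + 23600) = 190
→ Q = 23600·(2190 − 190)/(190 − 5.900) = 256400 L/s.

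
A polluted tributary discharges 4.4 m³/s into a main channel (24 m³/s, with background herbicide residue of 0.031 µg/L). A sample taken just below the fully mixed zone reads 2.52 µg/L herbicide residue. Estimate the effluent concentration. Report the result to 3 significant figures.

16.1 µg/L

Mass balance: 24.00·0.03100 + 4.400·Cₑ = 28.40·2.520
→ Cₑ = (28.40·2.520 − 24.00·0.03100) / 4.400 = 16.10 µg/L.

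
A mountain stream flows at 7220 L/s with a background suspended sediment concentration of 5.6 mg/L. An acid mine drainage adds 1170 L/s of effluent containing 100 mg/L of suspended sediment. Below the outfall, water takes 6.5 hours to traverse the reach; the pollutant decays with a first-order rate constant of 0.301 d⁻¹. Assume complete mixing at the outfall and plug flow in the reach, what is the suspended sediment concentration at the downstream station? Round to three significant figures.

17.3 mg/L

Conservation of mass: C = (7220·5.600 + 1170·100.0) / 8390 = 157400/8390 = 18.76 mg/L.
Applying C = C₀e^(−kt): 18.76 × 0.9217 = 17.30 mg/L.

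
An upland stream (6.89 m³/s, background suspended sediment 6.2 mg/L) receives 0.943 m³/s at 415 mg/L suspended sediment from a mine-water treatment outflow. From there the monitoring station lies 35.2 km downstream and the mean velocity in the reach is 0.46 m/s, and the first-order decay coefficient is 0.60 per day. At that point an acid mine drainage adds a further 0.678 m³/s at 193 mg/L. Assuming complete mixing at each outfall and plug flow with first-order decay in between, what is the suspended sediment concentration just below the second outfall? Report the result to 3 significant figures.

45.4 mg/L

Mixed concentration C = ΣQC/ΣQ = (6.890·6.200 + 0.9430·415.0) / 7.833 = 434.1/7.833 = 55.41 mg/L; combined flow 7.833 m³/s.
Travel time t = 35.2·1000 / 0.46 = 76520 s = 21.26 h.
Decay over the reach: 55.41·exp(−kt) = 55.41·0.5878 = 32.57 mg/L.
At the second outfall, C = (7.833·32.57 + 0.6780·193.0) / (7.833 + 0.6780) = 45.35 mg/L.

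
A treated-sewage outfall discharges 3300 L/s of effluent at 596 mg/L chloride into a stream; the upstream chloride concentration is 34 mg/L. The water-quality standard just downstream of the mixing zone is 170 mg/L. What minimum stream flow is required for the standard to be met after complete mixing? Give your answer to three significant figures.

10300 L/s

Set C_mix = 170: (Q·34.00 + 3300·596.0) / (Q + 3300) = 170
→ Q = 3300·(596.0 − 170)/(170 − 34.00) = 10340 L/s.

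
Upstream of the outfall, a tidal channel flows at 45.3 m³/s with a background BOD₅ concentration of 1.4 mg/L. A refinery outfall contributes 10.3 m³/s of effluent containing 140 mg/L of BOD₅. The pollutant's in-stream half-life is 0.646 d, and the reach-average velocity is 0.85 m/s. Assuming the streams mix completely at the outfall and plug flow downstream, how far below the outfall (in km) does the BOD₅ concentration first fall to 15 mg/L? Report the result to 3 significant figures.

40.4 km

Conservation of mass: C = (45.30·1.400 + 10.30·140.0) / 55.60 = 1505/55.60 = 27.08 mg/L.
Half-life 0.646 d → k = ln 2 / 0.646 = 1.073 d⁻¹.
Set 27.08·exp(−k·t) = 15 → t = ln(27.08/15)/k = 47560 s = 13.21 h.
Distance = v·t = 0.85·47560 = 40420 m = 40.42 km.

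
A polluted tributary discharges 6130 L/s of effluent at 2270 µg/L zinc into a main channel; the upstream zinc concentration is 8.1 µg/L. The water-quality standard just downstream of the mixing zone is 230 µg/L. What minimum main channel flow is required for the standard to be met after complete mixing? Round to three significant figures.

Set C_mix = 230: (Q·8.100 + 6130·2270) / (Q + 6130) = 230
→ Q = 6130·(2270 − 230)/(230 − 8.100) = 56360 L/s.

56400 L/s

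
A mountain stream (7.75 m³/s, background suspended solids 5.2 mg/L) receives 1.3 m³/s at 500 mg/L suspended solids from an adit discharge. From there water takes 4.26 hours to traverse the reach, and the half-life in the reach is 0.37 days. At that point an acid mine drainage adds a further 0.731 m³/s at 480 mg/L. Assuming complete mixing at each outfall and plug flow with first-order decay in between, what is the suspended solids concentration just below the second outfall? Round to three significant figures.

Conservation of mass: C = (7.750·5.200 + 1.300·500.0) / 9.050 = 690.3/9.050 = 76.28 mg/L; combined flow 9.050 m³/s.
Half-life 0.37 d → k = ln 2 / 0.37 = 1.873 d⁻¹.
Decay over the reach: 76.28·exp(−kt) = 76.28·0.7171 = 54.70 mg/L.
At the second outfall, C = (9.050·54.70 + 0.7310·480.0) / (9.050 + 0.7310) = 86.48 mg/L.

86.5 mg/L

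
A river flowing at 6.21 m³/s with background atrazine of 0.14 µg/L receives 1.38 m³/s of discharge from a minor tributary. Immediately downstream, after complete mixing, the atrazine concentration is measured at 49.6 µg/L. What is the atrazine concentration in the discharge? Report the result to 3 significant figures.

Mass balance: 6.210·0.1400 + 1.380·Cₑ = 7.590·49.60
→ Cₑ = (7.590·49.60 − 6.210·0.1400) / 1.380 = 272.2 µg/L.

272 µg/L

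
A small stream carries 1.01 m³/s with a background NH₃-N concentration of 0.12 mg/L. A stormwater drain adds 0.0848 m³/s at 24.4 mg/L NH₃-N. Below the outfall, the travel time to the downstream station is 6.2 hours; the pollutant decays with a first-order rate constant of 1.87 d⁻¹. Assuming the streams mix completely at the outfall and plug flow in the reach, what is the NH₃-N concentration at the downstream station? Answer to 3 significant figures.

1.23 mg/L

Conservation of mass: C = (1.010·0.1200 + 0.08480·24.40) / 1.095 = 2.190/1.095 = 2.001 mg/L.
First-order decay: C = 2.001·exp(−k·t) = 2.001·0.6169 = 1.234 mg/L.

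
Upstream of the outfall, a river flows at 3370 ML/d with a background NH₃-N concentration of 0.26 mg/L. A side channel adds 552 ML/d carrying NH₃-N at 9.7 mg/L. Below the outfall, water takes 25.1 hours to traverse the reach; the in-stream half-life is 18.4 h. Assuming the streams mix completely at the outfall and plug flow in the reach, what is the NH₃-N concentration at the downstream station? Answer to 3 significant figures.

0.617 mg/L

Conservation of mass: C = (3370·0.2600 + 552.0·9.700) / 3922 = 6231/3922 = 1.589 mg/L.
Half-life 18.4 h → k = ln 2 / 18.4 = 0.03767 h⁻¹ = 0.9041 d⁻¹.
After decay, C = 1.589 × e^(−kt) = 1.589 × 0.3885 = 0.6171 mg/L.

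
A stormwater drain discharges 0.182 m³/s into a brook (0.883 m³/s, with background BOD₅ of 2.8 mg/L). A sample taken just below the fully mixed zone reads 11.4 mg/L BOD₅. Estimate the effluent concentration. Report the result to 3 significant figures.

Mass balance: 0.8830·2.800 + 0.1820·Cₑ = 1.065·11.40
→ Cₑ = (1.065·11.40 − 0.8830·2.800) / 0.1820 = 53.12 mg/L.

53.1 mg/L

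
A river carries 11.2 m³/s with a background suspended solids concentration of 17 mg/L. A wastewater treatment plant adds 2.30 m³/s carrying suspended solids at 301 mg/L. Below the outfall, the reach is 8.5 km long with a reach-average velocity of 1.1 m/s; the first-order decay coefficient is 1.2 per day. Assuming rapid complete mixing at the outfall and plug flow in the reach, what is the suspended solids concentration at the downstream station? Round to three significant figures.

Conservation of mass: C = (11.20·17.00 + 2.300·301.0) / 13.50 = 882.7/13.50 = 65.39 mg/L.
Travel time t = 8.5·1000 / 1.1 = 7727 s = 2.146 h.
After decay, C = 65.39 × e^(−kt) = 65.39 × 0.8982 = 58.73 mg/L.

58.7 mg/L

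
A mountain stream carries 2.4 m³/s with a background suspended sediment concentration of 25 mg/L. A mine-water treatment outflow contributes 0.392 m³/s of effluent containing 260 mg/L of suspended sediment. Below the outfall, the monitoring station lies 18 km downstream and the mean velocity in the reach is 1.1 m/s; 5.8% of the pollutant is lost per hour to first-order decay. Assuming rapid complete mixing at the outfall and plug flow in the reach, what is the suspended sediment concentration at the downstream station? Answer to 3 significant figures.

44.2 mg/L

After mixing, C = (2.400·25.00 + 0.3920·260.0) / 2.792 = 161.9/2.792 = 57.99 mg/L.
Travel time t = 18·1000 / 1.1 = 16360 s = 4.545 h.
5.8%/h lost → k = −ln(1 − 0.058) = 0.05975 h⁻¹.
Decay over the reach: 57.99·exp(−kt) = 57.99·0.7622 = 44.20 mg/L.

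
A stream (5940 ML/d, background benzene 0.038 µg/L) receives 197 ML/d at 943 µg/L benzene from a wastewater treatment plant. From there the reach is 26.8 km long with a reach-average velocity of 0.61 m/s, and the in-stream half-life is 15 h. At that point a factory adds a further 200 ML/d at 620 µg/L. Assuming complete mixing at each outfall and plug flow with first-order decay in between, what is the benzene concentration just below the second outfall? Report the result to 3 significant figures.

36.3 µg/L

Flow-weighted average: C = (5940·0.03800 + 197.0·943.0) / 6137 = 186000/6137 = 30.31 µg/L; combined flow 6137 ML/d.
Travel time t = 26.8·1000 / 0.61 = 43930 s = 12.20 h.
Half-life 15 h → k = ln 2 / 15 = 0.04621 h⁻¹ = 1.109 d⁻¹.
Applying C = C₀e^(−kt): 30.31 × 0.5690 = 17.24 µg/L.
Second outfall: C = (6137·17.24 + 200.0·620.0)/6337 = 36.27 µg/L.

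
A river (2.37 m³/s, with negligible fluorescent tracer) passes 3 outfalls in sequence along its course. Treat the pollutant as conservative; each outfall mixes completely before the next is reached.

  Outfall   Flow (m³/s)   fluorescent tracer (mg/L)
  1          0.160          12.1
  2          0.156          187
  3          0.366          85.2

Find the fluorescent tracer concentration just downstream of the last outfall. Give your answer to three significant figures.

20.4 mg/L

After outfall 1: Q = 2.370 + 0.1600 = 2.530 m³/s; C = (2.370·0 + 0.1600·12.10)/2.530 = 0.7652 mg/L.
After outfall 2: Q = 2.530 + 0.1560 = 2.686 m³/s; C = (2.530·0.7652 + 0.1560·187.0)/2.686 = 11.58 mg/L.
After outfall 3: Q = 2.686 + 0.3660 = 3.052 m³/s; C = (2.686·11.58 + 0.3660·85.20)/3.052 = 20.41 mg/L.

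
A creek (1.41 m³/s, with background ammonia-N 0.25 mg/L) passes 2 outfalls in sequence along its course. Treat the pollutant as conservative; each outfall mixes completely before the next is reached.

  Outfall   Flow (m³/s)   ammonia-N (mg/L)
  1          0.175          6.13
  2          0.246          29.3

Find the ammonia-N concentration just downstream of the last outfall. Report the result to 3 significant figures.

Outfall 1: combined Q = 1.585 m³/s; C = (1.410·0.2500 + 0.1750·6.130)/1.585 = 0.8992 mg/L.
Outfall 2: combined Q = 1.831 m³/s; C = (1.585·0.8992 + 0.2460·29.30)/1.831 = 4.715 mg/L.

4.71 mg/L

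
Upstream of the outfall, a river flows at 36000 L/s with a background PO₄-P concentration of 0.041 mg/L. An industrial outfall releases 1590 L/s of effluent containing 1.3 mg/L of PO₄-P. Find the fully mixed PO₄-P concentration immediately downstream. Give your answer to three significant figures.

0.0943 mg/L

Mixed concentration C = ΣQC/ΣQ = (36000·0.04100 + 1590·1.300) / 37590 = 3543/37590 = 0.09425 mg/L.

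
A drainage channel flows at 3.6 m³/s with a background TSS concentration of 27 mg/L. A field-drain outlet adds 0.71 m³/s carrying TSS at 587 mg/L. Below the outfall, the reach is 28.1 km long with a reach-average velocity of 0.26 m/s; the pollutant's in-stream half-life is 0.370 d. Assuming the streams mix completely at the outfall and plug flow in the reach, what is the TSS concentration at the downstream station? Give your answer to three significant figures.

11.4 mg/L

After mixing, C = (3.600·27.00 + 0.7100·587.0) / 4.310 = 514.0/4.310 = 119.3 mg/L.
Travel time t = 28.1·1000 / 0.26 = 108100 s = 30.02 h.
Half-life 0.370 d → k = ln 2 / 0.370 = 1.873 d⁻¹.
After decay, C = 119.3 × e^(−kt) = 119.3 × 0.09600 = 11.45 mg/L.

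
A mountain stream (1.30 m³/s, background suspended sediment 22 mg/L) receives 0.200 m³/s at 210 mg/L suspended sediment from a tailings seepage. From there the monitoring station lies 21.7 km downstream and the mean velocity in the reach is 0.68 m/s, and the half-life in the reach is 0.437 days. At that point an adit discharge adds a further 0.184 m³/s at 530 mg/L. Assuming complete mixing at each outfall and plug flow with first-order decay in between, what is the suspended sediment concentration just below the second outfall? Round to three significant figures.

81.2 mg/L

After mixing, C = (1.300·22.00 + 0.2000·210.0) / 1.500 = 70.60/1.500 = 47.07 mg/L; combined flow 1.500 m³/s.
Travel time t = 21.7·1000 / 0.68 = 31910 s = 8.864 h.
Half-life 0.437 d → k = ln 2 / 0.437 = 1.586 d⁻¹.
Applying C = C₀e^(−kt): 47.07 × 0.5566 = 26.20 mg/L.
At the second outfall, C = (1.500·26.20 + 0.1840·530.0) / (1.500 + 0.1840) = 81.25 mg/L.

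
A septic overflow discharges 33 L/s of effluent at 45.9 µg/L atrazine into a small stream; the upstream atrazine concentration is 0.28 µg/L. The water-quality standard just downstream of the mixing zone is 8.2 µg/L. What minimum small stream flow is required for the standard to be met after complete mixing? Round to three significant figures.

157 L/s

Set C_mix = 8.2: (Q·0.2800 + 33.00·45.90) / (Q + 33.00) = 8.2
→ Q = 33.00·(45.90 − 8.2)/(8.2 − 0.2800) = 157.1 L/s.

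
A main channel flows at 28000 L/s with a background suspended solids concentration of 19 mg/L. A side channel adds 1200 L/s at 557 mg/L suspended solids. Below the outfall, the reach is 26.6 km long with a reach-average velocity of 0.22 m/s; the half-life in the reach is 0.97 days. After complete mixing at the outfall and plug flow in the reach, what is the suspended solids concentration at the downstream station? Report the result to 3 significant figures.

Flow-weighted average: C = (28000·19.00 + 1200·557.0) / 29200 = 1200000/29200 = 41.11 mg/L.
Travel time t = 26.6·1000 / 0.22 = 120900 s = 33.59 h.
Half-life 0.97 d → k = ln 2 / 0.97 = 0.7146 d⁻¹.
First-order decay: C = 41.11·exp(−k·t) = 41.11·0.3679 = 15.12 mg/L.

15.1 mg/L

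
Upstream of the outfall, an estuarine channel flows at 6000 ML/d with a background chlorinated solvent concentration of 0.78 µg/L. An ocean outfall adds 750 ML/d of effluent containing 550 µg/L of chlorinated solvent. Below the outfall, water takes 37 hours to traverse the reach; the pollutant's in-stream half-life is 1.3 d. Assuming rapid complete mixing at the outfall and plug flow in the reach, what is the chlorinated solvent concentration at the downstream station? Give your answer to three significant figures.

Mass balance: C = (6000·0.7800 + 750.0·550.0) / 6750 = 417200/6750 = 61.80 µg/L.
Half-life 1.3 d → k = ln 2 / 1.3 = 0.5332 d⁻¹.
Applying C = C₀e^(−kt): 61.80 × 0.4396 = 27.17 µg/L.

27.2 µg/L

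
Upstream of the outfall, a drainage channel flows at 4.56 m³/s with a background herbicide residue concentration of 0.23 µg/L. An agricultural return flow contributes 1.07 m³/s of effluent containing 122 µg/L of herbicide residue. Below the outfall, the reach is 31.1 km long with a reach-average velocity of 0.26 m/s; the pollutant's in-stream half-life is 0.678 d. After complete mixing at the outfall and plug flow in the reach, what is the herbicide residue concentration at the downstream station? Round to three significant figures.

5.68 µg/L

Mass balance: C = (4.560·0.2300 + 1.070·122.0) / 5.630 = 131.6/5.630 = 23.37 µg/L.
Travel time t = 31.1·1000 / 0.26 = 119600 s = 33.23 h.
Half-life 0.678 d → k = ln 2 / 0.678 = 1.022 d⁻¹.
Decay over the reach: 23.37·exp(−kt) = 23.37·0.2428 = 5.676 µg/L.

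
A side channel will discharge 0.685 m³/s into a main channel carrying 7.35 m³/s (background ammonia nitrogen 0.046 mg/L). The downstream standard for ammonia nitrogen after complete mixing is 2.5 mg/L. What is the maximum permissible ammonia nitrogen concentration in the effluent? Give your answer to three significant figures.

At the limit, (Qr·Cr + Qe·Cₑ)/(Qr + Qe) = 2.5:
Cₑ = (8.035·2.5 − 7.350·0.04600) / 0.6850 = 28.83 mg/L.

28.8 mg/L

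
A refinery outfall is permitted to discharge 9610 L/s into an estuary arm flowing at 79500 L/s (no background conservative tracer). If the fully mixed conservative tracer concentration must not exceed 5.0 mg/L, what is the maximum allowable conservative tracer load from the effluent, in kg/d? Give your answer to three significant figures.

Mass balance at the limit: 79500·0 + 9610·Cₑ = 89110·5.0 → Cₑ = 46.36 mg/L.
9610 L/s = 9.610 m³/s. Load = 9.610 m³/s × 46.36 g/m³ × 86 400 s/d = 38500 kg/d.

38500 kg/d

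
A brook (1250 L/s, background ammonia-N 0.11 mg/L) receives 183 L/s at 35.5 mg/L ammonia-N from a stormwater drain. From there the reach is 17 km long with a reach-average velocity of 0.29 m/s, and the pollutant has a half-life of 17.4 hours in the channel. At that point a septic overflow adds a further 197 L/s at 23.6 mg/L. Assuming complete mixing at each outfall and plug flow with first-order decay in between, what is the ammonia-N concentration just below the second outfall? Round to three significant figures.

After mixing, C = (1250·0.1100 + 183.0·35.50) / 1433 = 6634/1433 = 4.629 mg/L; combined flow 1433 L/s.
Travel time t = 17·1000 / 0.29 = 58620 s = 16.28 h.
Half-life 17.4 h → k = ln 2 / 17.4 = 0.03984 h⁻¹ = 0.9561 d⁻¹.
First-order decay: C = 4.629·exp(−k·t) = 4.629·0.5227 = 2.420 mg/L.
At the second outfall, C = (1433·2.420 + 197.0·23.60) / (1433 + 197.0) = 4.980 mg/L.

4.98 mg/L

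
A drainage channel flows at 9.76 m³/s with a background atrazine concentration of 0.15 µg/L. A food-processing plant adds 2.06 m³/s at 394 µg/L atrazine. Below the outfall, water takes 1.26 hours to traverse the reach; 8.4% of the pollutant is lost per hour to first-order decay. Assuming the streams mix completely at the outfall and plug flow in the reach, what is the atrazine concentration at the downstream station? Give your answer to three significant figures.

61.6 µg/L

After mixing, C = (9.760·0.1500 + 2.060·394.0) / 11.82 = 813.1/11.82 = 68.79 µg/L.
8.4%/h lost → k = −ln(1 − 0.084) = 0.08774 h⁻¹.
First-order decay: C = 68.79·exp(−k·t) = 68.79·0.8953 = 61.59 µg/L.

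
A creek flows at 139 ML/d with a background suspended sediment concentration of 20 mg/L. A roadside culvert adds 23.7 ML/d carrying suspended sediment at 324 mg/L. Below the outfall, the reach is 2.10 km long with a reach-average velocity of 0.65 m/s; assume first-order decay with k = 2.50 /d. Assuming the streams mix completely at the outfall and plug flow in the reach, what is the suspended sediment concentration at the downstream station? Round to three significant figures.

After mixing, C = (139.0·20.00 + 23.70·324.0) / 162.7 = 10460/162.7 = 64.28 mg/L.
Travel time t = 2.10·1000 / 0.65 = 3231 s = 0.8974 h.
First-order decay: C = 64.28·exp(−k·t) = 64.28·0.9108 = 58.55 mg/L.

58.5 mg/L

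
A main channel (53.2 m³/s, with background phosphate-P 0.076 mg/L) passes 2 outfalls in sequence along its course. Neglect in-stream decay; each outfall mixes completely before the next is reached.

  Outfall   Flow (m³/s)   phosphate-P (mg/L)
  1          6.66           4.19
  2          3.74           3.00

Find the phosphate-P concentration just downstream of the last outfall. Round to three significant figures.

Outfall 1: combined Q = 59.86 m³/s; C = (53.20·0.07600 + 6.660·4.190)/59.86 = 0.5337 mg/L.
Outfall 2: combined Q = 63.60 m³/s; C = (59.86·0.5337 + 3.740·3.000)/63.60 = 0.6788 mg/L.

0.679 mg/L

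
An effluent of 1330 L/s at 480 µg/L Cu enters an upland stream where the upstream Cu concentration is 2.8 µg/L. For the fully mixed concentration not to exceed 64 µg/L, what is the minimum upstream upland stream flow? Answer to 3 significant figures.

Set C_mix = 64: (Q·2.800 + 1330·480.0) / (Q + 1330) = 64
→ Q = 1330·(480.0 − 64)/(64 − 2.800) = 9041 L/s.

9040 L/s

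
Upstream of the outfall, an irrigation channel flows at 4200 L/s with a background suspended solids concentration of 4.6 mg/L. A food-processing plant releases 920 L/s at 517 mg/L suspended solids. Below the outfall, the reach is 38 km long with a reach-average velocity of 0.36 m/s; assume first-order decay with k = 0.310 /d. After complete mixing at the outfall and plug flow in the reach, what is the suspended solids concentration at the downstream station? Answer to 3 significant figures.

Conservation of mass: C = (4200·4.600 + 920.0·517.0) / 5120 = 495000/5120 = 96.67 mg/L.
Travel time t = 38·1000 / 0.36 = 105600 s = 29.32 h.
Decay over the reach: 96.67·exp(−kt) = 96.67·0.6847 = 66.19 mg/L.

66.2 mg/L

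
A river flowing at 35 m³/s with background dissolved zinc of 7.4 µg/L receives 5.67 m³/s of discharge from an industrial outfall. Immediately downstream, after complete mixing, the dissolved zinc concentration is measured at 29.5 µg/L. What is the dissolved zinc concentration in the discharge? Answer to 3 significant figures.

166 µg/L

Mass balance: 35.00·7.400 + 5.670·Cₑ = 40.67·29.50
→ Cₑ = (40.67·29.50 − 35.00·7.400) / 5.670 = 165.9 µg/L.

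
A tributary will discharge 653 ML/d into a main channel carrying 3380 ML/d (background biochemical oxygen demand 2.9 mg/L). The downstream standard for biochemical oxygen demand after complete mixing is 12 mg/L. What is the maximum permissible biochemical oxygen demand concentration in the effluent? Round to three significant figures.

59.1 mg/L

At the limit, (Qr·Cr + Qe·Cₑ)/(Qr + Qe) = 12:
Cₑ = (4033·12 − 3380·2.900) / 653.0 = 59.10 mg/L.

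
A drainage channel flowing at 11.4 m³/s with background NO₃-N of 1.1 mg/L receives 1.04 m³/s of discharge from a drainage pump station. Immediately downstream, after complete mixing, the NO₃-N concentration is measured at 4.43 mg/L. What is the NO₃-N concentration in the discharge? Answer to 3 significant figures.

Mass balance: 11.40·1.100 + 1.040·Cₑ = 12.44·4.430
→ Cₑ = (12.44·4.430 − 11.40·1.100) / 1.040 = 40.93 mg/L.

40.9 mg/L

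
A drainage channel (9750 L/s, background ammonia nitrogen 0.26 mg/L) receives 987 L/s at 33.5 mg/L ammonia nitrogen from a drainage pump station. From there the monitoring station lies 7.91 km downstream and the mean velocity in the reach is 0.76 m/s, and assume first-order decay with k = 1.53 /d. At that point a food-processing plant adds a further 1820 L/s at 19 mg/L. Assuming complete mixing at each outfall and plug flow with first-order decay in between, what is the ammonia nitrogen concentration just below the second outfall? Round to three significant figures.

5.11 mg/L

Mass balance: C = (9750·0.2600 + 987.0·33.50) / 10740 = 35600/10740 = 3.316 mg/L; combined flow 10740 L/s.
Travel time t = 7.91·1000 / 0.76 = 10410 s = 2.891 h.
After decay, C = 3.316 × e^(−kt) = 3.316 × 0.8317 = 2.758 mg/L.
At the second outfall, C = (10740·2.758 + 1820·19.00) / (10740 + 1820) = 5.112 mg/L.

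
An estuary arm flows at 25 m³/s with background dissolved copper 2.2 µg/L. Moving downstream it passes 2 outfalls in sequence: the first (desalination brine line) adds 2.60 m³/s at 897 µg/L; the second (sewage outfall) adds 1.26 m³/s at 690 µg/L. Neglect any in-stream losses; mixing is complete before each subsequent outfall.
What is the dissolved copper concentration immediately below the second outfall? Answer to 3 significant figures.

Outfall 1: combined Q = 27.60 m³/s; C = (25.00·2.200 + 2.600·897.0)/27.60 = 86.49 µg/L.
Outfall 2: combined Q = 28.86 m³/s; C = (27.60·86.49 + 1.260·690.0)/28.86 = 112.8 µg/L.

113 µg/L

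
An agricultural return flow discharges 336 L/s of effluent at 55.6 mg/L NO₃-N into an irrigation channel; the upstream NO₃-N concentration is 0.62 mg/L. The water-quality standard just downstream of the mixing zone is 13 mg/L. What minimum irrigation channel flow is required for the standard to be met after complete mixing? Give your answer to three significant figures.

1160 L/s

Set C_mix = 13: (Q·0.6200 + 336.0·55.60) / (Q + 336.0) = 13
→ Q = 336.0·(55.60 − 13)/(13 − 0.6200) = 1156 L/s.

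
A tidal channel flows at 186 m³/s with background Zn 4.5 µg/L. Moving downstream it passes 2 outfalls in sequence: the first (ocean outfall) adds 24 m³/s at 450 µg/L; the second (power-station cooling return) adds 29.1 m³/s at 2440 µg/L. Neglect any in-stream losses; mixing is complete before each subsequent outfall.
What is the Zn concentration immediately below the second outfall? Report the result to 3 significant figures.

346 µg/L

Below outfall 1: Q → 210.0 m³/s, C = (186.0·4.500 + 24.00·450.0)/210.0 = 55.41 µg/L.
Below outfall 2: Q → 239.1 m³/s, C = (210.0·55.41 + 29.10·2440)/239.1 = 345.6 µg/L.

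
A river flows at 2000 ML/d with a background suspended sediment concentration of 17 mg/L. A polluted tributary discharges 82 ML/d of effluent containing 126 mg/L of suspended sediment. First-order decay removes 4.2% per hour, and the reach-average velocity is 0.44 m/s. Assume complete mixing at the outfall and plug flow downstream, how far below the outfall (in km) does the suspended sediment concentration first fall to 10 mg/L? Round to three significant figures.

27.9 km

After mixing, C = (2000·17.00 + 82.00·126.0) / 2082 = 44330/2082 = 21.29 mg/L.
4.2%/h lost → k = −ln(1 − 0.042) = 0.04291 h⁻¹.
Set 21.29·exp(−k·t) = 10 → t = ln(21.29/10)/k = 63410 s = 17.61 h.
Distance = v·t = 0.44·63410 = 27900 m = 27.90 km.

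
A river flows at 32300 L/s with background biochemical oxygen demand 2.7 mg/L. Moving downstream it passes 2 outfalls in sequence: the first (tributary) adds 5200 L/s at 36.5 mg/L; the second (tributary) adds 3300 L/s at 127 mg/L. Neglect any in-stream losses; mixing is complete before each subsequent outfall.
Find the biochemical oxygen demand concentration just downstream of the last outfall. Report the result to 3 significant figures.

17.1 mg/L

Outfall 1: combined Q = 37500 L/s; C = (32300·2.700 + 5200·36.50)/37500 = 7.387 mg/L.
Outfall 2: combined Q = 40800 L/s; C = (37500·7.387 + 3300·127.0)/40800 = 17.06 mg/L.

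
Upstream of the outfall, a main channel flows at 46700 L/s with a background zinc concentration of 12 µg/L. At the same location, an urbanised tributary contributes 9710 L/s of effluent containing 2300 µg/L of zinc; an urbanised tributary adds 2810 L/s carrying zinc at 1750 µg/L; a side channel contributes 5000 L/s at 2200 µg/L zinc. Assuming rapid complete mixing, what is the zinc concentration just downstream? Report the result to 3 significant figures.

Conservation of mass: C = (46700·12.00 + 9710·2300 + 2810·1750 + 5000·2200) / 64220 = 38810000/64220 = 604.3 µg/L.

604 µg/L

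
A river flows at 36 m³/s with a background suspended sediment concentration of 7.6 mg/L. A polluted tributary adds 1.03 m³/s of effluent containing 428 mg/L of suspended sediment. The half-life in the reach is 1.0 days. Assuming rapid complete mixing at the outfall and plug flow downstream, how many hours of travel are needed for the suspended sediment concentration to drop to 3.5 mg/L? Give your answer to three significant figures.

59.1 h

After mixing, C = (36.00·7.600 + 1.030·428.0) / 37.03 = 714.4/37.03 = 19.29 mg/L.
Half-life 1.0 d → k = ln 2 / 1.0 = 0.6931 d⁻¹.
19.29·exp(−k·t) = 3.5 → t = ln(19.29/3.5)/k = 212800 s = 59.10 h.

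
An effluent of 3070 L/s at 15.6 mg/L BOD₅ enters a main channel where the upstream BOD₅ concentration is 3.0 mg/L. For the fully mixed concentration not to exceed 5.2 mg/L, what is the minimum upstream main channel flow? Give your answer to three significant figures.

Set C_mix = 5.2: (Q·3.000 + 3070·15.60) / (Q + 3070) = 5.2
→ Q = 3070·(15.60 − 5.2)/(5.2 − 3.000) = 14510 L/s.

14500 L/s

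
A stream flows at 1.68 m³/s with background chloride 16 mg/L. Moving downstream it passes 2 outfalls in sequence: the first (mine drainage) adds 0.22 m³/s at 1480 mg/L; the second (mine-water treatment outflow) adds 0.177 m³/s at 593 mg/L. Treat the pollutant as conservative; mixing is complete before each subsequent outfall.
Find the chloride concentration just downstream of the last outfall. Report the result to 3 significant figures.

220 mg/L

Below outfall 1: Q → 1.900 m³/s, C = (1.680·16.00 + 0.2200·1480)/1.900 = 185.5 mg/L.
Below outfall 2: Q → 2.077 m³/s, C = (1.900·185.5 + 0.1770·593.0)/2.077 = 220.2 mg/L.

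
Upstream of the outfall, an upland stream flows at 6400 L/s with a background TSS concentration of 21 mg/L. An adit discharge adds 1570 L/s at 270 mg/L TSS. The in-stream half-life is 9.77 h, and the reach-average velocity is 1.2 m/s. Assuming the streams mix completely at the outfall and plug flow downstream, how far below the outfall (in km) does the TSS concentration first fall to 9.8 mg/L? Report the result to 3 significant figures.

Conservation of mass: C = (6400·21.00 + 1570·270.0) / 7970 = 558300/7970 = 70.05 mg/L.
Half-life 9.77 h → k = ln 2 / 9.77 = 0.07095 h⁻¹ = 1.703 d⁻¹.
Set 70.05·exp(−k·t) = 9.8 → t = ln(70.05/9.8)/k = 99800 s = 27.72 h.
Distance = v·t = 1.2·99800 = 119800 m = 119.8 km.

120 km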